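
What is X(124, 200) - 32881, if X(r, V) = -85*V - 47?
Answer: -49928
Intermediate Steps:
X(r, V) = -47 - 85*V
X(124, 200) - 32881 = (-47 - 85*200) - 32881 = (-47 - 17000) - 32881 = -17047 - 32881 = -49928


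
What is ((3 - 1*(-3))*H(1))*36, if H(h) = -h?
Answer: -216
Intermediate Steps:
((3 - 1*(-3))*H(1))*36 = ((3 - 1*(-3))*(-1*1))*36 = ((3 + 3)*(-1))*36 = (6*(-1))*36 = -6*36 = -216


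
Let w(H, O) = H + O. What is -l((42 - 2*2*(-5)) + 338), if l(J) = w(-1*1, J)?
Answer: -399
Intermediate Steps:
l(J) = -1 + J (l(J) = -1*1 + J = -1 + J)
-l((42 - 2*2*(-5)) + 338) = -(-1 + ((42 - 2*2*(-5)) + 338)) = -(-1 + ((42 - 4*(-5)) + 338)) = -(-1 + ((42 + 20) + 338)) = -(-1 + (62 + 338)) = -(-1 + 400) = -1*399 = -399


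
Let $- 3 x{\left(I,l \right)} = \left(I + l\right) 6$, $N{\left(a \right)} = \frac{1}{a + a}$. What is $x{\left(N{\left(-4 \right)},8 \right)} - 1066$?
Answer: $- \frac{4327}{4} \approx -1081.8$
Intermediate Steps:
$N{\left(a \right)} = \frac{1}{2 a}$
$x{\left(I,l \right)} = - 2 I - 2 l$ ($x{\left(I,l \right)} = - \frac{\left(I + l\right) 6}{3} = - \frac{6 I + 6 l}{3} = - 2 I - 2 l$)
$x{\left(N{\left(-4 \right)},8 \right)} - 1066 = \left(- 2 \frac{1}{2 \left(-4\right)} - 16\right) - 1066 = \left(- 2 \cdot \frac{1}{2} \left(- \frac{1}{4}\right) - 16\right) - 1066 = \left(\left(-2\right) \left(- \frac{1}{8}\right) - 16\right) - 1066 = \left(\frac{1}{4} - 16\right) - 1066 = - \frac{63}{4} - 1066 = - \frac{4327}{4}$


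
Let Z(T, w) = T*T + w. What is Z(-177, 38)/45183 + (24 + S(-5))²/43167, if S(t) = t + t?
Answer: 151430573/216712729 ≈ 0.69876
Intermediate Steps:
S(t) = 2*t
Z(T, w) = w + T² (Z(T, w) = T² + w = w + T²)
Z(-177, 38)/45183 + (24 + S(-5))²/43167 = (38 + (-177)²)/45183 + (24 + 2*(-5))²/43167 = (38 + 31329)*(1/45183) + (24 - 10)²*(1/43167) = 31367*(1/45183) + 14²*(1/43167) = 31367/45183 + 196*(1/43167) = 31367/45183 + 196/43167 = 151430573/216712729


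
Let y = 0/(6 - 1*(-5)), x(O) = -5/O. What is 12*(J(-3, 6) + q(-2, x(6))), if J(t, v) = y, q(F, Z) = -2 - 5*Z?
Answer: 26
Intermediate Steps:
y = 0 (y = 0/(6 + 5) = 0/11 = 0*(1/11) = 0)
J(t, v) = 0
12*(J(-3, 6) + q(-2, x(6))) = 12*(0 + (-2 - (-25)/6)) = 12*(0 + (-2 - 5*(-5/6))) = 12*(0 + (-2 + 25/6)) = 12*(0 + 13/6) = 12*(13/6) = 26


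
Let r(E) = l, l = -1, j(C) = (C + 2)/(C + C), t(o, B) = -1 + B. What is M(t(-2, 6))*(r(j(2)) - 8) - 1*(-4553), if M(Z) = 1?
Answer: 4544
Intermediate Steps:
j(C) = (2 + C)/(2*C) (j(C) = (2 + C)/((2*C)) = (2 + C)*(1/(2*C)) = (2 + C)/(2*C))
r(E) = -1
M(t(-2, 6))*(r(j(2)) - 8) - 1*(-4553) = 1*(-1 - 8) - 1*(-4553) = 1*(-9) + 4553 = -9 + 4553 = 4544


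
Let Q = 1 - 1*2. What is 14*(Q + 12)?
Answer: 154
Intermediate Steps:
Q = -1 (Q = 1 - 2 = -1)
14*(Q + 12) = 14*(-1 + 12) = 14*11 = 154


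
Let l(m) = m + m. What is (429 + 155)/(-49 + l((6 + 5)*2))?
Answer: -584/5 ≈ -116.80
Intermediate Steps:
l(m) = 2*m
(429 + 155)/(-49 + l((6 + 5)*2)) = (429 + 155)/(-49 + 2*((6 + 5)*2)) = 584/(-49 + 2*(11*2)) = 584/(-49 + 2*22) = 584/(-49 + 44) = 584/(-5) = 584*(-⅕) = -584/5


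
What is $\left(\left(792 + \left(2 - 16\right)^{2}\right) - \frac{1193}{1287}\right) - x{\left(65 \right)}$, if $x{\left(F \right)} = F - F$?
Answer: $\frac{1270363}{1287} \approx 987.07$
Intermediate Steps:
$x{\left(F \right)} = 0$
$\left(\left(792 + \left(2 - 16\right)^{2}\right) - \frac{1193}{1287}\right) - x{\left(65 \right)} = \left(\left(792 + \left(2 - 16\right)^{2}\right) - \frac{1193}{1287}\right) - 0 = \left(\left(792 + \left(-14\right)^{2}\right) - \frac{1193}{1287}\right) + 0 = \left(\left(792 + 196\right) - \frac{1193}{1287}\right) + 0 = \left(988 - \frac{1193}{1287}\right) + 0 = \frac{1270363}{1287} + 0 = \frac{1270363}{1287}$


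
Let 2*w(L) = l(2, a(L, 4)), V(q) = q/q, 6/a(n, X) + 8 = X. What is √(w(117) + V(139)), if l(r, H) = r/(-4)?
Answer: √3/2 ≈ 0.86602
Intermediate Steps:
a(n, X) = 6/(-8 + X)
l(r, H) = -r/4 (l(r, H) = r*(-¼) = -r/4)
V(q) = 1
w(L) = -¼ (w(L) = (-¼*2)/2 = (½)*(-½) = -¼)
√(w(117) + V(139)) = √(-¼ + 1) = √(¾) = √3/2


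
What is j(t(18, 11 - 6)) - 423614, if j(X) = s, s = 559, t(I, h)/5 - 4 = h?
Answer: -423055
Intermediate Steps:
t(I, h) = 20 + 5*h
j(X) = 559
j(t(18, 11 - 6)) - 423614 = 559 - 423614 = -423055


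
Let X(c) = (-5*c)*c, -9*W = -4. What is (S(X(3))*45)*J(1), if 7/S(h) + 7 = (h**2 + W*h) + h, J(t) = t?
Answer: 5/31 ≈ 0.16129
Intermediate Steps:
W = 4/9 (W = -1/9*(-4) = 4/9 ≈ 0.44444)
X(c) = -5*c**2
S(h) = 7/(-7 + h**2 + 13*h/9) (S(h) = 7/(-7 + ((h**2 + 4*h/9) + h)) = 7/(-7 + (h**2 + 13*h/9)) = 7/(-7 + h**2 + 13*h/9))
(S(X(3))*45)*J(1) = ((63/(-63 + 9*(-5*3**2)**2 + 13*(-5*3**2)))*45)*1 = ((63/(-63 + 9*(-5*9)**2 + 13*(-5*9)))*45)*1 = ((63/(-63 + 9*(-45)**2 + 13*(-45)))*45)*1 = ((63/(-63 + 9*2025 - 585))*45)*1 = ((63/(-63 + 18225 - 585))*45)*1 = ((63/17577)*45)*1 = ((63*(1/17577))*45)*1 = ((1/279)*45)*1 = (5/31)*1 = 5/31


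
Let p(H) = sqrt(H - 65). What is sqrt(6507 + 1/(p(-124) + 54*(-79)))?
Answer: sqrt(6507 - 1/(4266 - 3*I*sqrt(21))) ≈ 80.666 - 0.e-9*I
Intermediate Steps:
p(H) = sqrt(-65 + H)
sqrt(6507 + 1/(p(-124) + 54*(-79))) = sqrt(6507 + 1/(sqrt(-65 - 124) + 54*(-79))) = sqrt(6507 + 1/(sqrt(-189) - 4266)) = sqrt(6507 + 1/(3*I*sqrt(21) - 4266)) = sqrt(6507 + 1/(-4266 + 3*I*sqrt(21)))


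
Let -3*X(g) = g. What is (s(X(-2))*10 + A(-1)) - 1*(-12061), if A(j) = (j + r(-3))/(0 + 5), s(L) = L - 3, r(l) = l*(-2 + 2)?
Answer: 180562/15 ≈ 12037.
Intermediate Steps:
X(g) = -g/3
r(l) = 0 (r(l) = l*0 = 0)
s(L) = -3 + L
A(j) = j/5 (A(j) = (j + 0)/(0 + 5) = j/5)
(s(X(-2))*10 + A(-1)) - 1*(-12061) = ((-3 - 1/3*(-2))*10 + (1/5)*(-1)) - 1*(-12061) = ((-3 + 2/3)*10 - 1/5) + 12061 = (-7/3*10 - 1/5) + 12061 = (-70/3 - 1/5) + 12061 = -353/15 + 12061 = 180562/15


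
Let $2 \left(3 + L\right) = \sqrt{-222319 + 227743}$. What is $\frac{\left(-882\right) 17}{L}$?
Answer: $- \frac{14994}{449} - \frac{9996 \sqrt{339}}{449} \approx -443.3$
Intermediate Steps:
$L = -3 + 2 \sqrt{339}$ ($L = -3 + \frac{\sqrt{-222319 + 227743}}{2} = -3 + \frac{\sqrt{5424}}{2} = -3 + \frac{4 \sqrt{339}}{2} = -3 + 2 \sqrt{339} \approx 33.824$)
$\frac{\left(-882\right) 17}{L} = \frac{\left(-882\right) 17}{-3 + 2 \sqrt{339}} = - \frac{14994}{-3 + 2 \sqrt{339}}$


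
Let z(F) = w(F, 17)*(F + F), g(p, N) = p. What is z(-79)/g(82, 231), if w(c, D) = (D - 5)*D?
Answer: -16116/41 ≈ -393.07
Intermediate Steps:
w(c, D) = D*(-5 + D) (w(c, D) = (-5 + D)*D = D*(-5 + D))
z(F) = 408*F (z(F) = (17*(-5 + 17))*(F + F) = (17*12)*(2*F) = 204*(2*F) = 408*F)
z(-79)/g(82, 231) = (408*(-79))/82 = -32232*1/82 = -16116/41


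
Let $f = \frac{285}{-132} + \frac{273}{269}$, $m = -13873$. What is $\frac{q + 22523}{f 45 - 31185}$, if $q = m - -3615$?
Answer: $- \frac{29033708}{73943019} \approx -0.39265$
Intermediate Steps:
$q = -10258$ ($q = -13873 - -3615 = -13873 + 3615 = -10258$)
$f = - \frac{13543}{11836}$ ($f = 285 \left(- \frac{1}{132}\right) + 273 \cdot \frac{1}{269} = - \frac{95}{44} + \frac{273}{269} = - \frac{13543}{11836} \approx -1.1442$)
$\frac{q + 22523}{f 45 - 31185} = \frac{-10258 + 22523}{\left(- \frac{13543}{11836}\right) 45 - 31185} = \frac{12265}{- \frac{609435}{11836} - 31185} = \frac{12265}{- \frac{369715095}{11836}} = 12265 \left(- \frac{11836}{369715095}\right) = - \frac{29033708}{73943019}$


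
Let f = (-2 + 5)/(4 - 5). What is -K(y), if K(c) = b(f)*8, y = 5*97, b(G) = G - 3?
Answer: 48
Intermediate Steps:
f = -3 (f = 3/(-1) = 3*(-1) = -3)
b(G) = -3 + G
y = 485
K(c) = -48 (K(c) = (-3 - 3)*8 = -6*8 = -48)
-K(y) = -1*(-48) = 48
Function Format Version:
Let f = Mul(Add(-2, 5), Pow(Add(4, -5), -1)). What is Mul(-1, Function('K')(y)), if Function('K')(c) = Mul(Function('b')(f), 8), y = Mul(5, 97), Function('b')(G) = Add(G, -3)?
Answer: 48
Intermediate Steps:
f = -3 (f = Mul(3, Pow(-1, -1)) = Mul(3, -1) = -3)
Function('b')(G) = Add(-3, G)
y = 485
Function('K')(c) = -48 (Function('K')(c) = Mul(Add(-3, -3), 8) = Mul(-6, 8) = -48)
Mul(-1, Function('K')(y)) = Mul(-1, -48) = 48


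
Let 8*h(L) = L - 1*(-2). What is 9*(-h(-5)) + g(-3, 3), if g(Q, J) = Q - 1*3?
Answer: -21/8 ≈ -2.6250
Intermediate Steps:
g(Q, J) = -3 + Q (g(Q, J) = Q - 3 = -3 + Q)
h(L) = 1/4 + L/8 (h(L) = (L - 1*(-2))/8 = (L + 2)/8 = (2 + L)/8 = 1/4 + L/8)
9*(-h(-5)) + g(-3, 3) = 9*(-(1/4 + (1/8)*(-5))) + (-3 - 3) = 9*(-(1/4 - 5/8)) - 6 = 9*(-1*(-3/8)) - 6 = 9*(3/8) - 6 = 27/8 - 6 = -21/8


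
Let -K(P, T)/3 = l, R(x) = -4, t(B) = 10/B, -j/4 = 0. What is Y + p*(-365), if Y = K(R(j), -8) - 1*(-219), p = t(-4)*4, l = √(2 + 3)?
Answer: 3869 - 3*√5 ≈ 3862.3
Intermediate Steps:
j = 0 (j = -4*0 = 0)
l = √5 ≈ 2.2361
K(P, T) = -3*√5
p = -10 (p = (10/(-4))*4 = (10*(-¼))*4 = -5/2*4 = -10)
Y = 219 - 3*√5 (Y = -3*√5 - 1*(-219) = -3*√5 + 219 = 219 - 3*√5 ≈ 212.29)
Y + p*(-365) = (219 - 3*√5) - 10*(-365) = (219 - 3*√5) + 3650 = 3869 - 3*√5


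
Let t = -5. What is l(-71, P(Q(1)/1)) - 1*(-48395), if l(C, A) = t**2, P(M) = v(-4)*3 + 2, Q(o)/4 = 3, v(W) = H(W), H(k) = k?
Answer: 48420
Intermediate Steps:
v(W) = W
Q(o) = 12 (Q(o) = 4*3 = 12)
P(M) = -10 (P(M) = -4*3 + 2 = -12 + 2 = -10)
l(C, A) = 25 (l(C, A) = (-5)**2 = 25)
l(-71, P(Q(1)/1)) - 1*(-48395) = 25 - 1*(-48395) = 25 + 48395 = 48420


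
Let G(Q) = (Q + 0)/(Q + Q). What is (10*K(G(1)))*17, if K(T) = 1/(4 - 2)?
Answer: 85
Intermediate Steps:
G(Q) = ½ (G(Q) = Q/((2*Q)) = Q*(1/(2*Q)) = ½)
K(T) = ½ (K(T) = 1/2 = ½)
(10*K(G(1)))*17 = (10*(½))*17 = 5*17 = 85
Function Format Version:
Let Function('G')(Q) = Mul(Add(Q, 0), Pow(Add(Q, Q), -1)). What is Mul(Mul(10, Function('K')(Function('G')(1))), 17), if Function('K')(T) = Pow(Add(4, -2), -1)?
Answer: 85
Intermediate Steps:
Function('G')(Q) = Rational(1, 2) (Function('G')(Q) = Mul(Q, Pow(Mul(2, Q), -1)) = Mul(Q, Mul(Rational(1, 2), Pow(Q, -1))) = Rational(1, 2))
Function('K')(T) = Rational(1, 2) (Function('K')(T) = Pow(2, -1) = Rational(1, 2))
Mul(Mul(10, Function('K')(Function('G')(1))), 17) = Mul(Mul(10, Rational(1, 2)), 17) = Mul(5, 17) = 85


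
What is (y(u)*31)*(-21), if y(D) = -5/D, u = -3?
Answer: -1085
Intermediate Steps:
(y(u)*31)*(-21) = (-5/(-3)*31)*(-21) = (-5*(-⅓)*31)*(-21) = ((5/3)*31)*(-21) = (155/3)*(-21) = -1085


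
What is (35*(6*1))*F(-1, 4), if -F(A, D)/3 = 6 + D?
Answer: -6300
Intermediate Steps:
F(A, D) = -18 - 3*D (F(A, D) = -3*(6 + D) = -18 - 3*D)
(35*(6*1))*F(-1, 4) = (35*(6*1))*(-18 - 3*4) = (35*6)*(-18 - 12) = 210*(-30) = -6300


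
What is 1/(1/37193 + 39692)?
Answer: 37193/1476264557 ≈ 2.5194e-5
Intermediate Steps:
1/(1/37193 + 39692) = 1/(1476264557/37193) = 37193/1476264557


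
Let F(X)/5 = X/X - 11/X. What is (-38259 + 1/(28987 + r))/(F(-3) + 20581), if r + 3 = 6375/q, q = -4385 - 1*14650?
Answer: -4221529160760/2273498891323 ≈ -1.8568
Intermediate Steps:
F(X) = 5 - 55/X (F(X) = 5*(X/X - 11/X) = 5*(1 - 11/X) = 5 - 55/X)
q = -19035 (q = -4385 - 14650 = -19035)
r = -4232/1269 (r = -3 + 6375/(-19035) = -3 + 6375*(-1/19035) = -3 - 425/1269 = -4232/1269 ≈ -3.3349)
(-38259 + 1/(28987 + r))/(F(-3) + 20581) = (-38259 + 1/(28987 - 4232/1269))/((5 - 55/(-3)) + 20581) = (-38259 + 1/(36780271/1269))/((5 - 55*(-1/3)) + 20581) = (-38259 + 1269/36780271)/((5 + 55/3) + 20581) = -1407176386920/(36780271*(70/3 + 20581)) = -1407176386920/(36780271*61813/3) = -1407176386920/36780271*3/61813 = -4221529160760/2273498891323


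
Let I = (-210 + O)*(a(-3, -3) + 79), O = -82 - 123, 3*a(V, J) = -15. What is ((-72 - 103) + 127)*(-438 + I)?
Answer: 1495104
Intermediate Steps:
a(V, J) = -5 (a(V, J) = (⅓)*(-15) = -5)
O = -205
I = -30710 (I = (-210 - 205)*(-5 + 79) = -415*74 = -30710)
((-72 - 103) + 127)*(-438 + I) = ((-72 - 103) + 127)*(-438 - 30710) = (-175 + 127)*(-31148) = -48*(-31148) = 1495104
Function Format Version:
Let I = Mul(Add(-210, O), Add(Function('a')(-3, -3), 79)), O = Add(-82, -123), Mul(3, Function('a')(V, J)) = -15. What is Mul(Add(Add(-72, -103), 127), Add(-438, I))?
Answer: 1495104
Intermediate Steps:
Function('a')(V, J) = -5 (Function('a')(V, J) = Mul(Rational(1, 3), -15) = -5)
O = -205
I = -30710 (I = Mul(Add(-210, -205), Add(-5, 79)) = Mul(-415, 74) = -30710)
Mul(Add(Add(-72, -103), 127), Add(-438, I)) = Mul(Add(Add(-72, -103), 127), Add(-438, -30710)) = Mul(Add(-175, 127), -31148) = Mul(-48, -31148) = 1495104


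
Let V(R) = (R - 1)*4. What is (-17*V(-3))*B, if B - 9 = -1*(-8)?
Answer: 4624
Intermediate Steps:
B = 17 (B = 9 - 1*(-8) = 9 + 8 = 17)
V(R) = -4 + 4*R (V(R) = (-1 + R)*4 = -4 + 4*R)
(-17*V(-3))*B = -17*(-4 + 4*(-3))*17 = -17*(-4 - 12)*17 = -17*(-16)*17 = 272*17 = 4624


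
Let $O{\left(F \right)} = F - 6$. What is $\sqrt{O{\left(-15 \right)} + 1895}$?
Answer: $\sqrt{1874} \approx 43.29$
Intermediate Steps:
$O{\left(F \right)} = -6 + F$
$\sqrt{O{\left(-15 \right)} + 1895} = \sqrt{\left(-6 - 15\right) + 1895} = \sqrt{-21 + 1895} = \sqrt{1874}$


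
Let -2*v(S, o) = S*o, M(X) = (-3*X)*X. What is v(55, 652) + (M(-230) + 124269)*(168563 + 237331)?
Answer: -13975354244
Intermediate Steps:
M(X) = -3*X²
v(S, o) = -S*o/2
v(55, 652) + (M(-230) + 124269)*(168563 + 237331) = -½*55*652 + (-3*(-230)² + 124269)*(168563 + 237331) = -17930 + (-3*52900 + 124269)*405894 = -17930 + (-158700 + 124269)*405894 = -17930 - 34431*405894 = -17930 - 13975336314 = -13975354244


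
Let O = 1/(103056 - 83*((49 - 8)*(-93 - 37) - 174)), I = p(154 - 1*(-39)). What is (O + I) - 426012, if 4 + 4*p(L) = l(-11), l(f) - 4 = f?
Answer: -238520546347/559888 ≈ -4.2601e+5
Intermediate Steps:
l(f) = 4 + f
p(L) = -11/4 (p(L) = -1 + (4 - 11)/4 = -1 + (¼)*(-7) = -1 - 7/4 = -11/4)
I = -11/4 ≈ -2.7500
O = 1/559888 (O = 1/(103056 - 83*(41*(-130) - 174)) = 1/(103056 - 83*(-5330 - 174)) = 1/(103056 - 83*(-5504)) = 1/(103056 + 456832) = 1/559888 ≈ 1.7861e-6)
(O + I) - 426012 = (1/559888 - 11/4) - 426012 = -1539691/559888 - 426012 = -238520546347/559888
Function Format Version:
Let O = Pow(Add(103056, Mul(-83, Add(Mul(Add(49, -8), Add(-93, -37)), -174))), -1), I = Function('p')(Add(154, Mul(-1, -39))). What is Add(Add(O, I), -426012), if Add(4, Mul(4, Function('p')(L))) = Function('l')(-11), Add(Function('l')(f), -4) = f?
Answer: Rational(-238520546347, 559888) ≈ -4.2601e+5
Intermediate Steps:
Function('l')(f) = Add(4, f)
Function('p')(L) = Rational(-11, 4) (Function('p')(L) = Add(-1, Mul(Rational(1, 4), Add(4, -11))) = Add(-1, Mul(Rational(1, 4), -7)) = Add(-1, Rational(-7, 4)) = Rational(-11, 4))
I = Rational(-11, 4) ≈ -2.7500
O = Rational(1, 559888) (O = Pow(Add(103056, Mul(-83, Add(Mul(41, -130), -174))), -1) = Pow(Add(103056, Mul(-83, Add(-5330, -174))), -1) = Pow(Add(103056, Mul(-83, -5504)), -1) = Pow(Add(103056, 456832), -1) = Pow(559888, -1) = Rational(1, 559888) ≈ 1.7861e-6)
Add(Add(O, I), -426012) = Add(Add(Rational(1, 559888), Rational(-11, 4)), -426012) = Add(Rational(-1539691, 559888), -426012) = Rational(-238520546347, 559888)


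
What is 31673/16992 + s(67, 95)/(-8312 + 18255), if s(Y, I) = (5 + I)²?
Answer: 484844639/168951456 ≈ 2.8697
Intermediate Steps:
31673/16992 + s(67, 95)/(-8312 + 18255) = 31673/16992 + (5 + 95)²/(-8312 + 18255) = 31673*(1/16992) + 100²/9943 = 31673/16992 + 10000*(1/9943) = 31673/16992 + 10000/9943 = 484844639/168951456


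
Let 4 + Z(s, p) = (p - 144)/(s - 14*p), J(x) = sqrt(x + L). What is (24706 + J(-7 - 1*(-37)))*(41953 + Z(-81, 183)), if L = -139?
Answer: 913061025536/881 + 36957056*I*sqrt(109)/881 ≈ 1.0364e+9 + 4.3796e+5*I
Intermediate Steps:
J(x) = sqrt(-139 + x) (J(x) = sqrt(x - 139) = sqrt(-139 + x))
Z(s, p) = -4 + (-144 + p)/(s - 14*p) (Z(s, p) = -4 + (p - 144)/(s - 14*p) = -4 + (-144 + p)/(s - 14*p))
(24706 + J(-7 - 1*(-37)))*(41953 + Z(-81, 183)) = (24706 + sqrt(-139 + (-7 - 1*(-37))))*(41953 + (144 - 57*183 + 4*(-81))/(-1*(-81) + 14*183)) = (24706 + sqrt(-139 + (-7 + 37)))*(41953 + (144 - 10431 - 324)/(81 + 2562)) = (24706 + sqrt(-139 + 30))*(41953 - 10611/2643) = (24706 + sqrt(-109))*(41953 + (1/2643)*(-10611)) = (24706 + I*sqrt(109))*(41953 - 3537/881) = (24706 + I*sqrt(109))*(36957056/881) = 913061025536/881 + 36957056*I*sqrt(109)/881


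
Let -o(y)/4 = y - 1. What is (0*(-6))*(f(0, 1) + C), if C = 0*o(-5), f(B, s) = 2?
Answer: 0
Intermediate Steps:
o(y) = 4 - 4*y (o(y) = -4*(y - 1) = -4*(-1 + y) = 4 - 4*y)
C = 0 (C = 0*(4 - 4*(-5)) = 0*(4 + 20) = 0*24 = 0)
(0*(-6))*(f(0, 1) + C) = (0*(-6))*(2 + 0) = 0*2 = 0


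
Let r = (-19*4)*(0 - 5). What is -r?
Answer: -380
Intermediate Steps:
r = 380 (r = -76*(-5) = 380)
-r = -1*380 = -380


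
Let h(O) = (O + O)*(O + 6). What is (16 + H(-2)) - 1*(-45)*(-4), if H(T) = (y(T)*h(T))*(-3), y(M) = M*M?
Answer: 28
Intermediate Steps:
y(M) = M²
h(O) = 2*O*(6 + O) (h(O) = (2*O)*(6 + O) = 2*O*(6 + O))
H(T) = -6*T³*(6 + T) (H(T) = (T²*(2*T*(6 + T)))*(-3) = (2*T³*(6 + T))*(-3) = -6*T³*(6 + T))
(16 + H(-2)) - 1*(-45)*(-4) = (16 + 6*(-2)³*(-6 - 1*(-2))) - 1*(-45)*(-4) = (16 + 6*(-8)*(-6 + 2)) + 45*(-4) = (16 + 6*(-8)*(-4)) - 180 = (16 + 192) - 180 = 208 - 180 = 28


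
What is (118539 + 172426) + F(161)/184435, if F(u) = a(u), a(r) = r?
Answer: 53664129936/184435 ≈ 2.9097e+5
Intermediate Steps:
F(u) = u
(118539 + 172426) + F(161)/184435 = (118539 + 172426) + 161/184435 = 290965 + 161*(1/184435) = 290965 + 161/184435 = 53664129936/184435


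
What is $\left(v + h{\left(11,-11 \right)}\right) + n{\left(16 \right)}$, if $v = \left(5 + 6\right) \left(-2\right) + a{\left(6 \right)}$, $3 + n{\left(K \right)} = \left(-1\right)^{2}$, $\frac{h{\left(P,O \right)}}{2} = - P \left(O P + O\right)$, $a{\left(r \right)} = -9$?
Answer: $2871$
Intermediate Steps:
$h{\left(P,O \right)} = - 2 P \left(O + O P\right)$ ($h{\left(P,O \right)} = 2 - P \left(O P + O\right) = 2 - P \left(O + O P\right) = 2 \left(- P \left(O + O P\right)\right) = - 2 P \left(O + O P\right)$)
$n{\left(K \right)} = -2$ ($n{\left(K \right)} = -3 + \left(-1\right)^{2} = -3 + 1 = -2$)
$v = -31$ ($v = \left(5 + 6\right) \left(-2\right) - 9 = 11 \left(-2\right) - 9 = -22 - 9 = -31$)
$\left(v + h{\left(11,-11 \right)}\right) + n{\left(16 \right)} = \left(-31 - \left(-22\right) 11 \left(1 + 11\right)\right) - 2 = \left(-31 - \left(-22\right) 11 \cdot 12\right) - 2 = \left(-31 + 2904\right) - 2 = 2873 - 2 = 2871$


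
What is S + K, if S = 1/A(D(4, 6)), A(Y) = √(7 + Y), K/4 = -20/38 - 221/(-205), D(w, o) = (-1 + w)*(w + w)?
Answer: 8596/3895 + √31/31 ≈ 2.3865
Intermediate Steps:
D(w, o) = 2*w*(-1 + w) (D(w, o) = (-1 + w)*(2*w) = 2*w*(-1 + w))
K = 8596/3895 (K = 4*(-20/38 - 221/(-205)) = 4*(-20*1/38 - 221*(-1/205)) = 4*(-10/19 + 221/205) = 4*(2149/3895) = 8596/3895 ≈ 2.2069)
S = √31/31 (S = 1/(√(7 + 2*4*(-1 + 4))) = 1/(√(7 + 2*4*3)) = 1/(√(7 + 24)) = 1/(√31) = √31/31 ≈ 0.17961)
S + K = √31/31 + 8596/3895 = 8596/3895 + √31/31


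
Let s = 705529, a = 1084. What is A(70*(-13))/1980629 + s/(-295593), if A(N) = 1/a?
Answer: -1514772058055651/634638713708748 ≈ -2.3868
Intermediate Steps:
A(N) = 1/1084
A(70*(-13))/1980629 + s/(-295593) = (1/1084)/1980629 + 705529/(-295593) = (1/1084)*(1/1980629) + 705529*(-1/295593) = 1/2147001836 - 705529/295593 = -1514772058055651/634638713708748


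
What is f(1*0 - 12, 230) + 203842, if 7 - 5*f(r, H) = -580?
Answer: 1019797/5 ≈ 2.0396e+5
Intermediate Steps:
f(r, H) = 587/5 (f(r, H) = 7/5 - 1/5*(-580) = 7/5 + 116 = 587/5)
f(1*0 - 12, 230) + 203842 = 587/5 + 203842 = 1019797/5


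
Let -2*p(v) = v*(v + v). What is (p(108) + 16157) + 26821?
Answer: 31314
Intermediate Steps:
p(v) = -v² (p(v) = -v*(v + v)/2 = -v*2*v/2 = -v²)
(p(108) + 16157) + 26821 = (-1*108² + 16157) + 26821 = (-1*11664 + 16157) + 26821 = (-11664 + 16157) + 26821 = 4493 + 26821 = 31314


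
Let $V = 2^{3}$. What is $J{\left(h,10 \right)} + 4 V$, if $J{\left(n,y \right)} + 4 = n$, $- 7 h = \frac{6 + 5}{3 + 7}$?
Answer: $\frac{1949}{70} \approx 27.843$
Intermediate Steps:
$h = - \frac{11}{70}$ ($h = - \frac{\left(6 + 5\right) \frac{1}{3 + 7}}{7} = - \frac{11 \cdot \frac{1}{10}}{7} = \left(- \frac{1}{7}\right) \frac{11}{10} = - \frac{11}{70} \approx -0.15714$)
$J{\left(n,y \right)} = -4 + n$
$V = 8$
$J{\left(h,10 \right)} + 4 V = \left(-4 - \frac{11}{70}\right) + 4 \cdot 8 = - \frac{291}{70} + 32 = \frac{1949}{70}$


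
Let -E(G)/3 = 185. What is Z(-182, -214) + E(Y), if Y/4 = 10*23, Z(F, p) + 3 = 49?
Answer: -509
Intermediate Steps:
Z(F, p) = 46 (Z(F, p) = -3 + 49 = 46)
Y = 920 (Y = 4*(10*23) = 4*230 = 920)
E(G) = -555 (E(G) = -3*185 = -555)
Z(-182, -214) + E(Y) = 46 - 555 = -509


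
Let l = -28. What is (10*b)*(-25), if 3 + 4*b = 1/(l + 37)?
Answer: 1625/9 ≈ 180.56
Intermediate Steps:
b = -13/18 (b = -¾ + 1/(4*(-28 + 37)) = -¾ + (¼)/9 = -¾ + (¼)*(⅑) = -¾ + 1/36 = -13/18 ≈ -0.72222)
(10*b)*(-25) = (10*(-13/18))*(-25) = -65/9*(-25) = 1625/9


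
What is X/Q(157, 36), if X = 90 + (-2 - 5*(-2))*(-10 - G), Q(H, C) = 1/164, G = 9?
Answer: -10168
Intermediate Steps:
Q(H, C) = 1/164
X = -62 (X = 90 + (-2 - 5*(-2))*(-10 - 1*9) = 90 + (-2 + 10)*(-10 - 9) = 90 + 8*(-19) = 90 - 152 = -62)
X/Q(157, 36) = -62/1/164 = -62*164 = -10168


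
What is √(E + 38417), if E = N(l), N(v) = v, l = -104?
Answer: 9*√473 ≈ 195.74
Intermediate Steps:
E = -104
√(E + 38417) = √(-104 + 38417) = √38313 = 9*√473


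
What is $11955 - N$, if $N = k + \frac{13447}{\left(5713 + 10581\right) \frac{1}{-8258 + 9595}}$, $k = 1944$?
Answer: $\frac{145140595}{16294} \approx 8907.6$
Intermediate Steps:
$N = \frac{49654175}{16294}$ ($N = 1944 + \frac{13447}{\left(5713 + 10581\right) \frac{1}{-8258 + 9595}} = 1944 + \frac{13447}{16294 \cdot \frac{1}{1337}} = 1944 + \frac{13447}{\frac{16294}{1337}} = 1944 + 13447 \cdot \frac{1337}{16294} = 1944 + \frac{17978639}{16294} = \frac{49654175}{16294} \approx 3047.4$)
$11955 - N = 11955 - \frac{49654175}{16294} = \frac{145140595}{16294}$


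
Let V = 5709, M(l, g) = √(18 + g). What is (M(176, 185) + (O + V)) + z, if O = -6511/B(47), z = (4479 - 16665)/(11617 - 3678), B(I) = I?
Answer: 2077952726/373133 + √203 ≈ 5583.2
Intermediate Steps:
z = -12186/7939 ≈ -1.5350
O = -6511/47 ≈ -138.53
(M(176, 185) + (O + V)) + z = (√(18 + 185) + (-6511/47 + 5709)) - 12186/7939 = (√203 + 261812/47) - 12186/7939 = (261812/47 + √203) - 12186/7939 = 2077952726/373133 + √203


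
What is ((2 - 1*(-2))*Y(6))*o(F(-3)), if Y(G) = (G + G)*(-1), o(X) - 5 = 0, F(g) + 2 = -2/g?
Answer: -240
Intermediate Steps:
F(g) = -2 - 2/g
o(X) = 5 (o(X) = 5 + 0 = 5)
Y(G) = -2*G (Y(G) = (2*G)*(-1) = -2*G)
((2 - 1*(-2))*Y(6))*o(F(-3)) = ((2 - 1*(-2))*(-2*6))*5 = ((2 + 2)*(-12))*5 = (4*(-12))*5 = -48*5 = -240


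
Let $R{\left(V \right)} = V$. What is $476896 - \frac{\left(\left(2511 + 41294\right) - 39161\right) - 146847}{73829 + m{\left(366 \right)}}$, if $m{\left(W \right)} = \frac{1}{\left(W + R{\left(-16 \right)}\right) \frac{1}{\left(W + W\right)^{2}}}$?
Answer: $\frac{6289323133877}{13187987} \approx 4.769 \cdot 10^{5}$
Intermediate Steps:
$m{\left(W \right)} = \frac{4 W^{2}}{-16 + W}$ ($m{\left(W \right)} = \frac{1}{\left(W - 16\right) \frac{1}{\left(W + W\right)^{2}}} = \frac{1}{\left(-16 + W\right) \frac{1}{\left(2 W\right)^{2}}} = \frac{1}{\left(-16 + W\right) \frac{1}{4 W^{2}}} = \frac{4 W^{2}}{-16 + W}$)
$476896 - \frac{\left(\left(2511 + 41294\right) - 39161\right) - 146847}{73829 + m{\left(366 \right)}} = 476896 - \frac{\left(\left(2511 + 41294\right) - 39161\right) - 146847}{73829 + \frac{4 \cdot 366^{2}}{-16 + 366}} = 476896 - \frac{\left(43805 - 39161\right) - 146847}{73829 + 4 \cdot 133956 \cdot \frac{1}{350}} = 476896 - \frac{4644 - 146847}{73829 + 4 \cdot 133956 \cdot \frac{1}{350}} = 476896 - - \frac{142203}{73829 + \frac{267912}{175}} = 476896 - - \frac{142203}{\frac{13187987}{175}} = 476896 - \left(-142203\right) \frac{175}{13187987} = 476896 - - \frac{24885525}{13187987} = 476896 + \frac{24885525}{13187987} = \frac{6289323133877}{13187987}$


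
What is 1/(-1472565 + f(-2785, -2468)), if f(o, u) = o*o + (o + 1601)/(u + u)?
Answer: 617/3877018368 ≈ 1.5914e-7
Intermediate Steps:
f(o, u) = o² + (1601 + o)/(2*u) (f(o, u) = o² + (1601 + o)/((2*u)) = o² + (1601 + o)*(1/(2*u)) = o² + (1601 + o)/(2*u))
1/(-1472565 + f(-2785, -2468)) = 1/(-1472565 + (½)*(1601 - 2785 + 2*(-2468)*(-2785)²)/(-2468)) = 1/(-1472565 + (½)*(-1/2468)*(1601 - 2785 + 2*(-2468)*7756225)) = 1/(-1472565 + (½)*(-1/2468)*(1601 - 2785 - 38284726600)) = 1/(-1472565 + (½)*(-1/2468)*(-38284727784)) = 1/(-1472565 + 4785590973/617) = 1/(3877018368/617) = 617/3877018368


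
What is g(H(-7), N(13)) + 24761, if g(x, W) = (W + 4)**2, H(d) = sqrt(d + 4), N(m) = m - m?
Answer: 24777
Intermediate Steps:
N(m) = 0
H(d) = sqrt(4 + d)
g(x, W) = (4 + W)**2
g(H(-7), N(13)) + 24761 = (4 + 0)**2 + 24761 = 4**2 + 24761 = 16 + 24761 = 24777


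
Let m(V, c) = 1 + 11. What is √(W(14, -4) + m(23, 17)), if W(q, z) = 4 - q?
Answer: √2 ≈ 1.4142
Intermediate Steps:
m(V, c) = 12
√(W(14, -4) + m(23, 17)) = √((4 - 1*14) + 12) = √((4 - 14) + 12) = √(-10 + 12) = √2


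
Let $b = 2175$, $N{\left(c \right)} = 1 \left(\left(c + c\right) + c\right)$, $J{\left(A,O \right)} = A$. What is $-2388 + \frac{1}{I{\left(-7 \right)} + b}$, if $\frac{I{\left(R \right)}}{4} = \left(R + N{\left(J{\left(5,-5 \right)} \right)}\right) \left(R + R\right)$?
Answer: $- \frac{4124075}{1727} \approx -2388.0$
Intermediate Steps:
$N{\left(c \right)} = 3 c$ ($N{\left(c \right)} = 1 \left(2 c + c\right) = 1 \cdot 3 c = 3 c$)
$I{\left(R \right)} = 8 R \left(15 + R\right)$ ($I{\left(R \right)} = 4 \left(R + 3 \cdot 5\right) \left(R + R\right) = 4 \left(R + 15\right) 2 R = 4 \left(15 + R\right) 2 R = 4 \cdot 2 R \left(15 + R\right) = 8 R \left(15 + R\right)$)
$-2388 + \frac{1}{I{\left(-7 \right)} + b} = -2388 + \frac{1}{8 \left(-7\right) \left(15 - 7\right) + 2175} = -2388 + \frac{1}{8 \left(-7\right) 8 + 2175} = -2388 + \frac{1}{-448 + 2175} = -2388 + \frac{1}{1727} = - \frac{4124075}{1727}$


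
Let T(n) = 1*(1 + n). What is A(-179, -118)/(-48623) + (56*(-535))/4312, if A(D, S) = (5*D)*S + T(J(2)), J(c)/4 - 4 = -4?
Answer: -34145352/3743971 ≈ -9.1201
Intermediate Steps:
J(c) = 0 (J(c) = 16 + 4*(-4) = 16 - 16 = 0)
T(n) = 1 + n
A(D, S) = 1 + 5*D*S (A(D, S) = (5*D)*S + (1 + 0) = 5*D*S + 1 = 1 + 5*D*S)
A(-179, -118)/(-48623) + (56*(-535))/4312 = (1 + 5*(-179)*(-118))/(-48623) + (56*(-535))/4312 = (1 + 105610)*(-1/48623) - 29960*1/4312 = 105611*(-1/48623) - 535/77 = -105611/48623 - 535/77 = -34145352/3743971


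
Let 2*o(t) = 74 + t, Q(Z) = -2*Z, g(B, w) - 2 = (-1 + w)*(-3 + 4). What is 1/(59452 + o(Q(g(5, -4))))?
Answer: 1/59492 ≈ 1.6809e-5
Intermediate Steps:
g(B, w) = 1 + w (g(B, w) = 2 + (-1 + w)*(-3 + 4) = 2 + (-1 + w)*1 = 2 + (-1 + w) = 1 + w)
o(t) = 37 + t/2 (o(t) = (74 + t)/2 = 37 + t/2)
1/(59452 + o(Q(g(5, -4)))) = 1/(59452 + (37 + (-2*(1 - 4))/2)) = 1/(59452 + (37 + (-2*(-3))/2)) = 1/(59452 + (37 + (1/2)*6)) = 1/(59452 + (37 + 3)) = 1/(59452 + 40) = 1/59492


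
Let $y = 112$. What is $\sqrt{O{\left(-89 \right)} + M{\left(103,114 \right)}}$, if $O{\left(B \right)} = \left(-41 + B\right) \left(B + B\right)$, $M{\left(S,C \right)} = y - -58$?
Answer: $3 \sqrt{2590} \approx 152.68$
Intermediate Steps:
$M{\left(S,C \right)} = 170$ ($M{\left(S,C \right)} = 112 - -58 = 112 + 58 = 170$)
$O{\left(B \right)} = 2 B \left(-41 + B\right)$ ($O{\left(B \right)} = \left(-41 + B\right) 2 B = 2 B \left(-41 + B\right)$)
$\sqrt{O{\left(-89 \right)} + M{\left(103,114 \right)}} = \sqrt{2 \left(-89\right) \left(-41 - 89\right) + 170} = \sqrt{2 \left(-89\right) \left(-130\right) + 170} = \sqrt{23140 + 170} = \sqrt{23310} = 3 \sqrt{2590}$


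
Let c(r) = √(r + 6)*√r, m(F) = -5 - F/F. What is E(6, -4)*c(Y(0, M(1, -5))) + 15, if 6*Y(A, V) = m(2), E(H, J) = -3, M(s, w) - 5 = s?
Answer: 15 - 3*I*√5 ≈ 15.0 - 6.7082*I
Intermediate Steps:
M(s, w) = 5 + s
m(F) = -6 (m(F) = -5 - 1*1 = -5 - 1 = -6)
Y(A, V) = -1 (Y(A, V) = (⅙)*(-6) = -1)
c(r) = √r*√(6 + r) (c(r) = √(6 + r)*√r = √r*√(6 + r))
E(6, -4)*c(Y(0, M(1, -5))) + 15 = -3*√(-1)*√(6 - 1) + 15 = -3*I*√5 + 15 = 15 - 3*I*√5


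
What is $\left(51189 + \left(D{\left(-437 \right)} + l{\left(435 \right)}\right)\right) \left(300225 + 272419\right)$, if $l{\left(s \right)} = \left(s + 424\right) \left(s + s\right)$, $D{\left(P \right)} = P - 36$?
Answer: $456996253624$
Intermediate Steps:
$D{\left(P \right)} = -36 + P$
$l{\left(s \right)} = 2 s \left(424 + s\right)$ ($l{\left(s \right)} = \left(424 + s\right) 2 s = 2 s \left(424 + s\right)$)
$\left(51189 + \left(D{\left(-437 \right)} + l{\left(435 \right)}\right)\right) \left(300225 + 272419\right) = \left(51189 + \left(\left(-36 - 437\right) + 2 \cdot 435 \left(424 + 435\right)\right)\right) \left(300225 + 272419\right) = \left(51189 - \left(473 - 747330\right)\right) 572644 = \left(51189 + \left(-473 + 747330\right)\right) 572644 = \left(51189 + 746857\right) 572644 = 798046 \cdot 572644 = 456996253624$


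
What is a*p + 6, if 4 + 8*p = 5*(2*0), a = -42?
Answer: 27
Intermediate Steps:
p = -1/2 (p = -1/2 + (5*(2*0))/8 = -1/2 + (5*0)/8 = -1/2 + (1/8)*0 = -1/2 + 0 = -1/2 ≈ -0.50000)
a*p + 6 = -42*(-1/2) + 6 = 21 + 6 = 27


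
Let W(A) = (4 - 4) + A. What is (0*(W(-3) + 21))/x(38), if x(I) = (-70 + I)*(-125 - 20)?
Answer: 0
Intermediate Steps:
W(A) = A (W(A) = 0 + A = A)
x(I) = 10150 - 145*I (x(I) = (-70 + I)*(-145) = 10150 - 145*I)
(0*(W(-3) + 21))/x(38) = (0*(-3 + 21))/(10150 - 145*38) = (0*18)/(10150 - 5510) = 0/4640 = 0*(1/4640) = 0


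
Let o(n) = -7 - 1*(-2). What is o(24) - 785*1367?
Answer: -1073100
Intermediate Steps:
o(n) = -5 (o(n) = -7 + 2 = -5)
o(24) - 785*1367 = -5 - 785*1367 = -5 - 1073095 = -1073100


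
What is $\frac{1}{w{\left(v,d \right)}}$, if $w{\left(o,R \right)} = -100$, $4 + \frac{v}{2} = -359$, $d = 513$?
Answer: $- \frac{1}{100} \approx -0.01$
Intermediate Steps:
$v = -726$ ($v = -8 + 2 \left(-359\right) = -8 - 718 = -726$)
$\frac{1}{w{\left(v,d \right)}} = \frac{1}{-100} = - \frac{1}{100}$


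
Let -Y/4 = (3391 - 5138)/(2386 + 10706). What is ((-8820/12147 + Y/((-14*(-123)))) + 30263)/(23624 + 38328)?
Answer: 690603048751985/1413781389554688 ≈ 0.48848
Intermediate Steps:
Y = 1747/3273 (Y = -4*(3391 - 5138)/(2386 + 10706) = -(-6988)/13092 = -4*(-1747/13092) = 1747/3273 ≈ 0.53376)
((-8820/12147 + Y/((-14*(-123)))) + 30263)/(23624 + 38328) = ((-8820/12147 + 1747/(3273*((-14*(-123))))) + 30263)/(23624 + 38328) = ((-8820*1/12147 + (1747/3273)/1722) + 30263)/61952 = ((-2940/4049 + (1747/3273)*(1/1722)) + 30263)*(1/61952) = ((-2940/4049 + 1747/5636106) + 30263)*(1/61952) = (-16563078037/22820593194 + 30263)*(1/61952) = (690603048751985/22820593194)*(1/61952) = 690603048751985/1413781389554688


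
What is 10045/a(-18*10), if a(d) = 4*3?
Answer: 10045/12 ≈ 837.08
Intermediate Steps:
a(d) = 12
10045/a(-18*10) = 10045/12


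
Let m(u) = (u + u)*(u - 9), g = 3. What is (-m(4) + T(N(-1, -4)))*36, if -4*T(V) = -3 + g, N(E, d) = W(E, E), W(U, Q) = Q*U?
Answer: 1440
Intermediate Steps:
N(E, d) = E**2 (N(E, d) = E*E = E**2)
m(u) = 2*u*(-9 + u) (m(u) = (2*u)*(-9 + u) = 2*u*(-9 + u))
T(V) = 0 (T(V) = -(-3 + 3)/4 = -1/4*0 = 0)
(-m(4) + T(N(-1, -4)))*36 = (-2*4*(-9 + 4) + 0)*36 = (-2*4*(-5) + 0)*36 = (-1*(-40) + 0)*36 = (40 + 0)*36 = 40*36 = 1440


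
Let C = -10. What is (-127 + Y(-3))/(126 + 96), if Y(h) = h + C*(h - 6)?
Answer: -20/111 ≈ -0.18018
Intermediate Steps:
Y(h) = 60 - 9*h (Y(h) = h - 10*(h - 6) = h - 10*(-6 + h) = h + (60 - 10*h) = 60 - 9*h)
(-127 + Y(-3))/(126 + 96) = (-127 + (60 - 9*(-3)))/(126 + 96) = (-127 + (60 + 27))/222 = (-127 + 87)*(1/222) = -40*1/222 = -20/111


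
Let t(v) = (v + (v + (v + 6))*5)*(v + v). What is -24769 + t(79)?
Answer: 117273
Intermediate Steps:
t(v) = 2*v*(30 + 11*v) (t(v) = (v + (v + (6 + v))*5)*(2*v) = (v + (6 + 2*v)*5)*(2*v) = (v + (30 + 10*v))*(2*v) = (30 + 11*v)*(2*v) = 2*v*(30 + 11*v))
-24769 + t(79) = -24769 + 2*79*(30 + 11*79) = -24769 + 2*79*(30 + 869) = -24769 + 2*79*899 = -24769 + 142042 = 117273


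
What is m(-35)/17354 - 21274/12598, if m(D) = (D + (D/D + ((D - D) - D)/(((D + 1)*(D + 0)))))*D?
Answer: -6021575857/3716636764 ≈ -1.6202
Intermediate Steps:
m(D) = D*(1 + D - 1/(1 + D)) (m(D) = (D + (1 + (0 - D)/(((1 + D)*D))))*D = (D + (1 + (-D)/((D*(1 + D)))))*D = (D + (1 + (-D)*(1/(D*(1 + D)))))*D = (D + (1 - 1/(1 + D)))*D = (1 + D - 1/(1 + D))*D = D*(1 + D - 1/(1 + D)))
m(-35)/17354 - 21274/12598 = ((-35)²*(2 - 35)/(1 - 35))/17354 - 21274/12598 = (1225*(-33)/(-34))*(1/17354) - 21274*1/12598 = (1225*(-1/34)*(-33))*(1/17354) - 10637/6299 = (40425/34)*(1/17354) - 10637/6299 = 40425/590036 - 10637/6299 = -6021575857/3716636764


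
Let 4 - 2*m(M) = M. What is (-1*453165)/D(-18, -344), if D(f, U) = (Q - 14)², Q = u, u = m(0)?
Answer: -151055/48 ≈ -3147.0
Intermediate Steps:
m(M) = 2 - M/2
u = 2 (u = 2 - ½*0 = 2 + 0 = 2)
Q = 2
D(f, U) = 144 (D(f, U) = (2 - 14)² = (-12)² = 144)
(-1*453165)/D(-18, -344) = -1*453165/144 = -453165*1/144 = -151055/48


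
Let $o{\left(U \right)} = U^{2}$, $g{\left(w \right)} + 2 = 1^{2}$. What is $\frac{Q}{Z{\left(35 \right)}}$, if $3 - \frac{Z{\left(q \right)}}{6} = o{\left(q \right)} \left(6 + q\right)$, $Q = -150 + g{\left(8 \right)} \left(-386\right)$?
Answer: $- \frac{59}{75333} \approx -0.00078319$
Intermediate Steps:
$g{\left(w \right)} = -1$ ($g{\left(w \right)} = -2 + 1^{2} = -2 + 1 = -1$)
$Q = 236$ ($Q = -150 - -386 = -150 + 386 = 236$)
$Z{\left(q \right)} = 18 - 6 q^{2} \left(6 + q\right)$
$\frac{Q}{Z{\left(35 \right)}} = \frac{236}{18 - 36 \cdot 35^{2} - 6 \cdot 35^{3}} = \frac{236}{18 - 44100 - 257250} = \frac{236}{-301332} = 236 \left(- \frac{1}{301332}\right) = - \frac{59}{75333}$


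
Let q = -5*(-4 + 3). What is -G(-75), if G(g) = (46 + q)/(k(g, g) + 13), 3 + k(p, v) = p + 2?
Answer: 17/21 ≈ 0.80952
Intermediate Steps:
k(p, v) = -1 + p (k(p, v) = -3 + (p + 2) = -3 + (2 + p) = -1 + p)
q = 5 (q = -5*(-1) = 5)
G(g) = 51/(12 + g) (G(g) = (46 + 5)/((-1 + g) + 13) = 51/(12 + g))
-G(-75) = -51/(12 - 75) = -51/(-63) = -51*(-1)/63 = -1*(-17/21) = 17/21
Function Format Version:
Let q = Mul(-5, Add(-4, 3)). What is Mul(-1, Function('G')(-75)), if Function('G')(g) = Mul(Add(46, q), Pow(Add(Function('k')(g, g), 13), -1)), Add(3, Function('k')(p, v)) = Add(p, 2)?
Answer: Rational(17, 21) ≈ 0.80952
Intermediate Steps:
Function('k')(p, v) = Add(-1, p) (Function('k')(p, v) = Add(-3, Add(p, 2)) = Add(-3, Add(2, p)) = Add(-1, p))
q = 5 (q = Mul(-5, -1) = 5)
Function('G')(g) = Mul(51, Pow(Add(12, g), -1)) (Function('G')(g) = Mul(Add(46, 5), Pow(Add(Add(-1, g), 13), -1)) = Mul(51, Pow(Add(12, g), -1)))
Mul(-1, Function('G')(-75)) = Mul(-1, Mul(51, Pow(Add(12, -75), -1))) = Mul(-1, Mul(51, Pow(-63, -1))) = Mul(-1, Mul(51, Rational(-1, 63))) = Mul(-1, Rational(-17, 21)) = Rational(17, 21)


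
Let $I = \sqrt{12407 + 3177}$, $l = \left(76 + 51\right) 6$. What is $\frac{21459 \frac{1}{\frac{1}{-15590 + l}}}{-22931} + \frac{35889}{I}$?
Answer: $\frac{13834524}{997} + \frac{35889 \sqrt{974}}{3896} \approx 14164.0$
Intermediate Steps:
$l = 762$ ($l = 127 \cdot 6 = 762$)
$I = 4 \sqrt{974}$ ($I = \sqrt{15584} = 4 \sqrt{974} \approx 124.84$)
$\frac{21459 \frac{1}{\frac{1}{-15590 + l}}}{-22931} + \frac{35889}{I} = \frac{21459 \frac{1}{\frac{1}{-15590 + 762}}}{-22931} + \frac{35889}{4 \sqrt{974}} = \frac{21459}{\frac{1}{-14828}} \left(- \frac{1}{22931}\right) + 35889 \frac{\sqrt{974}}{3896} = \frac{21459}{- \frac{1}{14828}} \left(- \frac{1}{22931}\right) + \frac{35889 \sqrt{974}}{3896} = 21459 \left(-14828\right) \left(- \frac{1}{22931}\right) + \frac{35889 \sqrt{974}}{3896} = \left(-318194052\right) \left(- \frac{1}{22931}\right) + \frac{35889 \sqrt{974}}{3896} = \frac{13834524}{997} + \frac{35889 \sqrt{974}}{3896}$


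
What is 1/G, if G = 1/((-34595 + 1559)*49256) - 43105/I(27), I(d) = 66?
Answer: -17899433376/11690228419291 ≈ -0.0015311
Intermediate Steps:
G = -11690228419291/17899433376 (G = 1/((-34595 + 1559)*49256) - 43105/66 = (1/49256)/(-33036) - 43105*1/66 = -1/33036*1/49256 - 43105/66 = -1/1627221216 - 43105/66 = -11690228419291/17899433376 ≈ -653.11)
1/G = 1/(-11690228419291/17899433376) = -17899433376/11690228419291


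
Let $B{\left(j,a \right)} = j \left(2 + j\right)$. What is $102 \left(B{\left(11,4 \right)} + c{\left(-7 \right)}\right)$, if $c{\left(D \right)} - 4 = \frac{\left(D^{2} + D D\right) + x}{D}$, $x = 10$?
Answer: $\frac{93942}{7} \approx 13420.0$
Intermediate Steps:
$c{\left(D \right)} = 4 + \frac{10 + 2 D^{2}}{D}$ ($c{\left(D \right)} = 4 + \frac{\left(D^{2} + D D\right) + 10}{D} = 4 + \frac{\left(D^{2} + D^{2}\right) + 10}{D} = 4 + \frac{2 D^{2} + 10}{D} = 4 + \frac{10 + 2 D^{2}}{D}$)
$102 \left(B{\left(11,4 \right)} + c{\left(-7 \right)}\right) = 102 \left(11 \left(2 + 11\right) + \left(4 + 2 \left(-7\right) + \frac{10}{-7}\right)\right) = 102 \left(11 \cdot 13 + \left(4 - 14 + 10 \left(- \frac{1}{7}\right)\right)\right) = 102 \left(143 - \frac{80}{7}\right) = 102 \cdot \frac{921}{7} = \frac{93942}{7}$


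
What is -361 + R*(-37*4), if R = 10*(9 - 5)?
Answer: -6281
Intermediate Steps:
R = 40 (R = 10*4 = 40)
-361 + R*(-37*4) = -361 + 40*(-37*4) = -361 + 40*(-148) = -361 - 5920 = -6281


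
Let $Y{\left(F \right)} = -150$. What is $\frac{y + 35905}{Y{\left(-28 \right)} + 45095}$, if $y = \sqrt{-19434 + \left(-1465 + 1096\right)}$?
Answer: $\frac{7181}{8989} + \frac{i \sqrt{19803}}{44945} \approx 0.79887 + 0.003131 i$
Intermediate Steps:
$y = i \sqrt{19803}$ ($y = \sqrt{-19434 - 369} = \sqrt{-19803} = i \sqrt{19803} \approx 140.72 i$)
$\frac{y + 35905}{Y{\left(-28 \right)} + 45095} = \frac{i \sqrt{19803} + 35905}{-150 + 45095} = \frac{35905 + i \sqrt{19803}}{44945} = \left(35905 + i \sqrt{19803}\right) \frac{1}{44945} = \frac{7181}{8989} + \frac{i \sqrt{19803}}{44945}$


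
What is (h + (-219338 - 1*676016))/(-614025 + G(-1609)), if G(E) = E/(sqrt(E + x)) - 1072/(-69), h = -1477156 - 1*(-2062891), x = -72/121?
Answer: 176279920457765886363/349583003288319954610 + 26090026148241*I*sqrt(194761)/349583003288319954610 ≈ 0.50426 + 3.2936e-5*I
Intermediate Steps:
x = -72/121 (x = -72*1/121 = -72/121 ≈ -0.59504)
h = 585735 (h = -1477156 + 2062891 = 585735)
G(E) = 1072/69 + E/sqrt(-72/121 + E) (G(E) = E/(sqrt(E - 72/121)) - 1072/(-69) = E/(sqrt(-72/121 + E)) - 1072*(-1/69) = E/sqrt(-72/121 + E) + 1072/69 = 1072/69 + E/sqrt(-72/121 + E))
(h + (-219338 - 1*676016))/(-614025 + G(-1609)) = (585735 + (-219338 - 1*676016))/(-614025 + (1072/69 + 11*(-1609)/sqrt(-72 + 121*(-1609)))) = (585735 + (-219338 - 676016))/(-614025 + (1072/69 + 11*(-1609)/sqrt(-72 - 194689))) = (585735 - 895354)/(-614025 + (1072/69 + 11*(-1609)/sqrt(-194761))) = -309619/(-614025 + (1072/69 + 11*(-1609)*(-I*sqrt(194761)/194761))) = -309619/(-614025 + (1072/69 + 17699*I*sqrt(194761)/194761)) = -309619/(-42366653/69 + 17699*I*sqrt(194761)/194761)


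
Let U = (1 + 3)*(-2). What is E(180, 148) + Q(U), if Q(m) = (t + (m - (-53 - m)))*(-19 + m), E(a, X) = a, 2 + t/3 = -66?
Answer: 4689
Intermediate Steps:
t = -204 (t = -6 + 3*(-66) = -6 - 198 = -204)
U = -8 (U = 4*(-2) = -8)
Q(m) = (-151 + 2*m)*(-19 + m) (Q(m) = (-204 + (m - (-53 - m)))*(-19 + m) = (-204 + (m + (53 + m)))*(-19 + m) = (-204 + (53 + 2*m))*(-19 + m) = (-151 + 2*m)*(-19 + m))
E(180, 148) + Q(U) = 180 + (2869 - 189*(-8) + 2*(-8)²) = 180 + (2869 + 1512 + 2*64) = 180 + (2869 + 1512 + 128) = 180 + 4509 = 4689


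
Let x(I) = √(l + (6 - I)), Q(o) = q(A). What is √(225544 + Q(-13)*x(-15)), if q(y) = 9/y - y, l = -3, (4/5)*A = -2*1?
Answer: √(22554400 - 330*√2)/10 ≈ 474.91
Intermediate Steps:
A = -5/2 (A = 5*(-2*1)/4 = (5/4)*(-2) = -5/2 ≈ -2.5000)
q(y) = -y + 9/y
Q(o) = -11/10 (Q(o) = -1*(-5/2) + 9/(-5/2) = 5/2 + 9*(-⅖) = 5/2 - 18/5 = -11/10)
x(I) = √(3 - I) (x(I) = √(-3 + (6 - I)) = √(3 - I))
√(225544 + Q(-13)*x(-15)) = √(225544 - 11*√(3 - 1*(-15))/10) = √(225544 - 11*√(3 + 15)/10) = √(225544 - 33*√2/10)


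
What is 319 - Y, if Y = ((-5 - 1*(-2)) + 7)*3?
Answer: 307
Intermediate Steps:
Y = 12 (Y = ((-5 + 2) + 7)*3 = (-3 + 7)*3 = 4*3 = 12)
319 - Y = 319 - 1*12 = 319 - 12 = 307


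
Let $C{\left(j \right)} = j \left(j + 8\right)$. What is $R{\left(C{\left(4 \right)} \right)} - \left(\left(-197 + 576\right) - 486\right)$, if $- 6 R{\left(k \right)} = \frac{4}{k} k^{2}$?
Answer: $75$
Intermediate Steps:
$C{\left(j \right)} = j \left(8 + j\right)$
$R{\left(k \right)} = - \frac{2 k}{3}$ ($R{\left(k \right)} = - \frac{\frac{4}{k} k^{2}}{6} = - \frac{4 k}{6} = - \frac{2 k}{3}$)
$R{\left(C{\left(4 \right)} \right)} - \left(\left(-197 + 576\right) - 486\right) = - \frac{2 \cdot 4 \left(8 + 4\right)}{3} - \left(\left(-197 + 576\right) - 486\right) = - \frac{2 \cdot 4 \cdot 12}{3} - \left(379 - 486\right) = \left(- \frac{2}{3}\right) 48 - -107 = -32 + 107 = 75$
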